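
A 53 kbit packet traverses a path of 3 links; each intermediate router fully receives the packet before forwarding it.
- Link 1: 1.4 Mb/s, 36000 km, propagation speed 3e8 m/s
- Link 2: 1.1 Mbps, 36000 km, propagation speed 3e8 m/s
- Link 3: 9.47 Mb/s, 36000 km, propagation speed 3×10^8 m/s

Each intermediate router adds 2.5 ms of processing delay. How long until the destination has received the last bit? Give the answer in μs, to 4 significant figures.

456600 μs

L = 53000 bits.
Transmission delays (L/R per hop): 37857.1, 48181.8, 5596.62 μs; sum = 91635.6 μs.
Propagation delays (d/s per hop): 120000, 120000, 120000 μs; sum = 360000 μs.
Processing at 2 router(s): 2 × 2.5 ms = 5000 μs.
End-to-end = 456600 μs.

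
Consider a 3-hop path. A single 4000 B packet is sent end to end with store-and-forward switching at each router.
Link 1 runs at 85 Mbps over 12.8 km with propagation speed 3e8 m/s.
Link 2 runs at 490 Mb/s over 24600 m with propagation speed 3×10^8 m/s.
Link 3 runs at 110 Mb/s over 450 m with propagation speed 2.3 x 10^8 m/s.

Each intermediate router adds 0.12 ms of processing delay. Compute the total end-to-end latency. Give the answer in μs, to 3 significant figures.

L = 4000 × 8 = 32000 bits.
Transmission delays (L/R per hop): 376.471, 65.3061, 290.909 μs; sum = 732.686 μs.
Propagation delays (d/s per hop): 42.6667, 82, 1.95652 μs; sum = 126.623 μs.
Processing at 2 router(s): 2 × 0.12 ms = 240 μs.
End-to-end = 1100 μs.

1100 μs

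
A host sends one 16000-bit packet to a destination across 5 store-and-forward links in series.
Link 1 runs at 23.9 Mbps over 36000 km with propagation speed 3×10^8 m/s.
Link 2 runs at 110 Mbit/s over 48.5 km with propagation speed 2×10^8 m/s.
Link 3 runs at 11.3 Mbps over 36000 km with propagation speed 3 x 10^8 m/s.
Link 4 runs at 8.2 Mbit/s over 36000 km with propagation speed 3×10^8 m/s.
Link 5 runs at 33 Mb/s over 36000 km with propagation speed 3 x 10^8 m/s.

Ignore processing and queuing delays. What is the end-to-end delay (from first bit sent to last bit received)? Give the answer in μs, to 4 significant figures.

Transmission delays (L/R per hop): 669.456, 145.455, 1415.93, 1951.22, 484.848 μs; sum = 4666.91 μs.
Propagation delays (d/s per hop): 120000, 242.5, 120000, 120000, 120000 μs; sum = 480243 μs.
End-to-end = 484900 μs.

484900 μs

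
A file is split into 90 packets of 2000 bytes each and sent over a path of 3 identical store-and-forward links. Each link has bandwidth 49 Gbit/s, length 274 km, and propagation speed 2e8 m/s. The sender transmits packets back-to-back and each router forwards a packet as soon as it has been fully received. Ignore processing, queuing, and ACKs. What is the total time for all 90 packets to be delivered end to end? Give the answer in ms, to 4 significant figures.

4.140 ms

Per-hop transmission t_tx = L/R = 16000/49000000000 = 0.000326531 ms.
Per-hop propagation t_prop = 274000/200000000 = 1.37 ms.
Pipeline fill: first packet needs 3·t_tx to clear all hops; remaining 89 packets each add one t_tx.
Total = (3+90-1)·t_tx + 3·t_prop = 92·0.000326531 + 3·1.37 = 4.140 ms.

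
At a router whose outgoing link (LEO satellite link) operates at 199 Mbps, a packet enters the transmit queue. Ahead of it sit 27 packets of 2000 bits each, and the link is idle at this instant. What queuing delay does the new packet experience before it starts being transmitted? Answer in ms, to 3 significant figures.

0.271 ms

Each queued packet: L/R = 2000/199000000 = 0.0100503 ms.
27 queued → 0.271357 ms.
Queuing delay = 0.271 ms.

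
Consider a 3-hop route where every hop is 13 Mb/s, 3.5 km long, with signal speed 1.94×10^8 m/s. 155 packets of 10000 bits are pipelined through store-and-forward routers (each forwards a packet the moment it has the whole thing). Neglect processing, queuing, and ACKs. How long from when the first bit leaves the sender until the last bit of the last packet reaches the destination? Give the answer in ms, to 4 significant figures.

Per-hop transmission t_tx = L/R = 10000/13000000 = 0.769231 ms.
Per-hop propagation t_prop = 3500/194000000 = 0.0180412 ms.
Pipeline fill: first packet needs 3·t_tx to clear all hops; remaining 154 packets each add one t_tx.
Total = (3+155-1)·t_tx + 3·t_prop = 157·0.769231 + 3·0.0180412 = 120.8 ms.

120.8 ms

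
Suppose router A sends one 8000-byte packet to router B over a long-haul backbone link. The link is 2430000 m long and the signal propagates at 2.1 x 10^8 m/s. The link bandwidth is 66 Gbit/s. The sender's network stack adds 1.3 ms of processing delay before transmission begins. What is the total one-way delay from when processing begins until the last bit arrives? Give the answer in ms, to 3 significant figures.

L = 8000 × 8 = 64000 bits.
Transmission delay = L/R = 64000 / 66000000000 = 0.000969697 ms.
Propagation delay = d/s = 2430000 m / 210000000 m/s = 11.5714 ms.
Plus processing delay 1.3 ms = 1.3 ms.
Total = 12.9 ms.

12.9 ms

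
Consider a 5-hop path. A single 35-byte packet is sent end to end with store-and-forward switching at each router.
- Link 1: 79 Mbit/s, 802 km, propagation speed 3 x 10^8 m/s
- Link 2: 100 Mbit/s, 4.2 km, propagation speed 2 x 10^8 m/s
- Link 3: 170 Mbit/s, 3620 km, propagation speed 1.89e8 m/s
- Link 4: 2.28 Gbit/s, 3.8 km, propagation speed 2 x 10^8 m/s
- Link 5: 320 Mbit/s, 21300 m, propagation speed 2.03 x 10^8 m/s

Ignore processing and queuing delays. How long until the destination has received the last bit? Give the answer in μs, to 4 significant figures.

21980 μs

L = 35 × 8 = 280 bits.
Transmission delays (L/R per hop): 3.5443, 2.8, 1.64706, 0.122807, 0.875 μs; sum = 8.98917 μs.
Propagation delays (d/s per hop): 2673.33, 21, 19153.4, 19, 104.926 μs; sum = 21971.7 μs.
End-to-end = 21980 μs.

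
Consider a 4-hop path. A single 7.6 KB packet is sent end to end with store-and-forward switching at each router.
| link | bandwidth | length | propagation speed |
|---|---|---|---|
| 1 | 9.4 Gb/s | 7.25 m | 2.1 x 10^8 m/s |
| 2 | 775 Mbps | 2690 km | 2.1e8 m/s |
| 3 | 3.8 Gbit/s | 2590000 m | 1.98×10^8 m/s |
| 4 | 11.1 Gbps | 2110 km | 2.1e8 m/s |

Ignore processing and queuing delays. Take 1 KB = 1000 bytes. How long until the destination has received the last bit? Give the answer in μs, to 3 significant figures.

L = 60800 bits.
Transmission delays (L/R per hop): 6.46809, 78.4516, 16, 5.47748 μs; sum = 106.397 μs.
Propagation delays (d/s per hop): 0.0345238, 12809.5, 13080.8, 10047.6 μs; sum = 35938 μs.
End-to-end = 36000 μs.

36000 μs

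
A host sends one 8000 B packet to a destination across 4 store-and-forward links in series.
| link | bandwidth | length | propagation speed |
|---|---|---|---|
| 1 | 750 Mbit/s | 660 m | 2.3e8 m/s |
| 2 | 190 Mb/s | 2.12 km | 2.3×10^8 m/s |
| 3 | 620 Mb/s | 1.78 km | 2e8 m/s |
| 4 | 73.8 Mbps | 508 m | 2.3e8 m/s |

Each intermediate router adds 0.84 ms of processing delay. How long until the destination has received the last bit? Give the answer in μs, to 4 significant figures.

L = 8000 × 8 = 64000 bits.
Transmission delays (L/R per hop): 85.3333, 336.842, 103.226, 867.209 μs; sum = 1392.61 μs.
Propagation delays (d/s per hop): 2.86957, 9.21739, 8.9, 2.2087 μs; sum = 23.1957 μs.
Processing at 3 router(s): 3 × 0.84 ms = 2520 μs.
End-to-end = 3936 μs.

3936 μs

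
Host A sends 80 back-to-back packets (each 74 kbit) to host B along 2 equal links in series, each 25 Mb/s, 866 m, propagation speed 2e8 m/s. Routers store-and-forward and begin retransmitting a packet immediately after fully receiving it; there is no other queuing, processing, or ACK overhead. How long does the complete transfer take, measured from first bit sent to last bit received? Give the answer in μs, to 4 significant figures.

239800 μs

Per-hop transmission t_tx = L/R = 74000/25000000 = 2960 μs.
Per-hop propagation t_prop = 866/200000000 = 4.33 μs.
Pipeline fill: first packet needs 2·t_tx to clear all hops; remaining 79 packets each add one t_tx.
Total = (2+80-1)·t_tx + 2·t_prop = 81·2960 + 2·4.33 = 239800 μs.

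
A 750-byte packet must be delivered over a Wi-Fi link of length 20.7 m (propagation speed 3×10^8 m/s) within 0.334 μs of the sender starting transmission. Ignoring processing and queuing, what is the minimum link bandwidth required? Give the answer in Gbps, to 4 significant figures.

L = 6000 bits.
Propagation delay = 20.7 / 300000000 = 0.069 μs.
Transmission budget = 0.334 − 0.069 = 0.265 μs.
R ≥ L / t_tx = 6000 bits / 2.65e-07 s = 22.64 Gbps.

22.64 Gbps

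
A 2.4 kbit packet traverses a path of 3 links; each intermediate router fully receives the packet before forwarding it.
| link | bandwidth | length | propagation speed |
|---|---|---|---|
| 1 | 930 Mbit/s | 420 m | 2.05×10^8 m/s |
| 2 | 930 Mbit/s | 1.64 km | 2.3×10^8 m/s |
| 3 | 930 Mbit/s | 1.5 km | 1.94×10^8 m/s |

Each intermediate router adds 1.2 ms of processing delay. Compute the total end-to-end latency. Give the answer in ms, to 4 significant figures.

2.425 ms

L = 2400 bits.
Transmission delay per hop = L/R = 2400/930000000 = 0.00258065 ms; 3 hops → 0.00774194 ms.
Propagation delays (d/s per hop): 0.00204878, 0.00713043, 0.00773196 ms; sum = 0.0169112 ms.
Processing at 2 router(s): 2 × 1.2 ms = 2.4 ms.
End-to-end = 2.425 ms.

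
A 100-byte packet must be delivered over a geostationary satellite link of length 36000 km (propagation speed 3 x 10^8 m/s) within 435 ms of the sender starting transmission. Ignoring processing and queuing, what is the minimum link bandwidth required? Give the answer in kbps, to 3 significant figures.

2.54 kbps

L = 800 bits.
Propagation delay = 36000000 / 300000000 = 120 ms.
Transmission budget = 435 − 120 = 315 ms.
R ≥ L / t_tx = 800 bits / 0.315 s = 2.54 kbps.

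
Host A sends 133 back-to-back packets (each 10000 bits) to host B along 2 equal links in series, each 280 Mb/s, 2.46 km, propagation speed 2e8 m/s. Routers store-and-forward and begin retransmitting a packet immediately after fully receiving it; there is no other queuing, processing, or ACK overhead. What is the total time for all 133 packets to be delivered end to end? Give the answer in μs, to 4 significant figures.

4810 μs

Per-hop transmission t_tx = L/R = 10000/280000000 = 35.7143 μs.
Per-hop propagation t_prop = 2460/200000000 = 12.3 μs.
Pipeline fill: first packet needs 2·t_tx to clear all hops; remaining 132 packets each add one t_tx.
Total = (2+133-1)·t_tx + 2·t_prop = 134·35.7143 + 2·12.3 = 4810 μs.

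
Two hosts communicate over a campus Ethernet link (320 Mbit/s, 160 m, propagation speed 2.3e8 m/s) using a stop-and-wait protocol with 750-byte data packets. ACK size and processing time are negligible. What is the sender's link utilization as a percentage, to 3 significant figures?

93.1 %

t_tx = L/R = 6000/320000000 = 1.875e-05 s.
t_prop = 160/2.3e+08 = 6.95652e-07 s; RTT = 1.3913e-06 s.
Cycle = t_tx + RTT = 2.01413e-05 s.
Utilization = t_tx / cycle = 1.875e-05/2.01413e-05 = 93.1 %.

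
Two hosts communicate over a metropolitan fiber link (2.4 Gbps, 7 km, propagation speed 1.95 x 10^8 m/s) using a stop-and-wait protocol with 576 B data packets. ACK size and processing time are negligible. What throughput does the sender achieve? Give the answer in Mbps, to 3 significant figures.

62.5 Mbps

t_tx = L/R = 4608/2400000000 = 1.92e-06 s.
t_prop = 7000/195000000 = 3.58974e-05 s; RTT = 7.17949e-05 s.
Cycle = t_tx + RTT = 7.37149e-05 s.
Throughput = L / cycle = 4608 / 7.37149e-05 = 62.5 Mbps.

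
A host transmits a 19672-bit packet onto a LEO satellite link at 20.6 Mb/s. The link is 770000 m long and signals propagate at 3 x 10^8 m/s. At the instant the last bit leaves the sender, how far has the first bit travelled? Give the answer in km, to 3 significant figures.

t_tx = L/R = 19672/20600000 = 0.000954951 s.
Distance = s × t_tx = 300000000 × 0.000954951 = 286 km.

286 km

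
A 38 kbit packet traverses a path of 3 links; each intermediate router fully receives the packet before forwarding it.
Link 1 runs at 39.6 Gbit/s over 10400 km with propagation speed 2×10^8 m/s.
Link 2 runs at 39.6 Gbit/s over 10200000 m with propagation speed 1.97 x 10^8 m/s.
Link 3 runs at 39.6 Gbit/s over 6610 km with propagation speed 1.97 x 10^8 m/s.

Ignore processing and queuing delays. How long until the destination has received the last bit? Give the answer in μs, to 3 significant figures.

L = 38000 bits.
Transmission delay per hop = L/R = 38000/39600000000 = 0.959596 μs; 3 hops → 2.87879 μs.
Propagation delays (d/s per hop): 52000, 51776.6, 33553.3 μs; sum = 137330 μs.
End-to-end = 137000 μs.

137000 μs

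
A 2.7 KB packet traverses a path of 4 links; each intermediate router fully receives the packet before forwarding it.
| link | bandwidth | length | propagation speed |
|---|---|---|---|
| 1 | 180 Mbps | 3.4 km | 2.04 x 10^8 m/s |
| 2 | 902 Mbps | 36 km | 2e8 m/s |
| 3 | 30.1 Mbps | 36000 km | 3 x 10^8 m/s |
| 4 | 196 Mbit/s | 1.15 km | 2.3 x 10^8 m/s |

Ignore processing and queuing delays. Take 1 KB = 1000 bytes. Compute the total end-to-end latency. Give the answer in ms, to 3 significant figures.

L = 21600 bits.
Transmission delays (L/R per hop): 0.12, 0.0239468, 0.717608, 0.110204 ms; sum = 0.971759 ms.
Propagation delays (d/s per hop): 0.0166667, 0.18, 120, 0.005 ms; sum = 120.202 ms.
End-to-end = 121 ms.

121 ms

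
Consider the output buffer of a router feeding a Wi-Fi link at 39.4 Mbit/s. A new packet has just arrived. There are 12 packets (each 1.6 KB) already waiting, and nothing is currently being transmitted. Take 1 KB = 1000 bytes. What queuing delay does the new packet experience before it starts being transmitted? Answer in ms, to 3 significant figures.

3.90 ms

Each queued packet: L/R = 12800/39400000 = 0.324873 ms.
12 queued → 3.89848 ms.
Queuing delay = 3.90 ms.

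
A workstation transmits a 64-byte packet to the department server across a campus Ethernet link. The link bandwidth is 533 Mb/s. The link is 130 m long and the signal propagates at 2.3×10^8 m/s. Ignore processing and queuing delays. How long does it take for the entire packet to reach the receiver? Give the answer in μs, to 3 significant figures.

L = 64 × 8 = 512 bits.
Transmission delay = L/R = 512 / 533000000 = 0.9606 μs.
Propagation delay = d/s = 130 m / 2.3e+08 m/s = 0.565217 μs.
Total = 1.53 μs.

1.53 μs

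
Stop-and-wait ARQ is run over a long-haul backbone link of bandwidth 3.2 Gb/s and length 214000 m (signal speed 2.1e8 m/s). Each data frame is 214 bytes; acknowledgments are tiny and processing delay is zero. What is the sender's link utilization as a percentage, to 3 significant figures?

0.0262 %

t_tx = L/R = 1712/3200000000 = 5.35e-07 s.
t_prop = 214000/210000000 = 0.00101905 s; RTT = 0.0020381 s.
Cycle = t_tx + RTT = 0.00203863 s.
Utilization = t_tx / cycle = 5.35e-07/0.00203863 = 0.0262 %.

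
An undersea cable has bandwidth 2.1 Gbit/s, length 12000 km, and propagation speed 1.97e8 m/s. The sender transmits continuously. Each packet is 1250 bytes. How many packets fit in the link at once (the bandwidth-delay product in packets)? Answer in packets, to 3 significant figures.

Propagation delay = 12000000 / 197000000 = 0.0609137 s.
BDP = R × t_prop = 2100000000 × 0.0609137 = 127919000 bits.
In packets of 10000 bits: 12800 packets.

12800 packets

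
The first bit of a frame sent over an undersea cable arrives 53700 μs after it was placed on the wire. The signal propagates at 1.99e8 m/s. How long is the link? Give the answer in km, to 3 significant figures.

d = s × t_prop = 199000000 × 0.0537 = 10700 km.

10700 km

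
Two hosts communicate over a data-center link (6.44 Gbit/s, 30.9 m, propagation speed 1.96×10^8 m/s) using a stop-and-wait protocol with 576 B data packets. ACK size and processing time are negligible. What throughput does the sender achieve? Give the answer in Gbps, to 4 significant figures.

t_tx = L/R = 4608/6440000000 = 7.15528e-07 s.
t_prop = 30.9/196000000 = 1.57653e-07 s; RTT = 3.15306e-07 s.
Cycle = t_tx + RTT = 1.03083e-06 s.
Throughput = L / cycle = 4608 / 1.03083e-06 = 4.470 Gbps.

4.470 Gbps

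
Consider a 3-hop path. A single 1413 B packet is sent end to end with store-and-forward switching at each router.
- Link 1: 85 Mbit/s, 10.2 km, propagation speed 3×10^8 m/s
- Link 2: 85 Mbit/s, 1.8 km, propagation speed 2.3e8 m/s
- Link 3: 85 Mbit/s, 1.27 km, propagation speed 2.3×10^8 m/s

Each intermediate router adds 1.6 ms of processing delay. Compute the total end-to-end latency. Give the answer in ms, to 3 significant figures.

L = 1413 × 8 = 11304 bits.
Transmission delay per hop = L/R = 11304/85000000 = 0.132988 ms; 3 hops → 0.398965 ms.
Propagation delays (d/s per hop): 0.034, 0.00782609, 0.00552174 ms; sum = 0.0473478 ms.
Processing at 2 router(s): 2 × 1.6 ms = 3.2 ms.
End-to-end = 3.65 ms.

3.65 ms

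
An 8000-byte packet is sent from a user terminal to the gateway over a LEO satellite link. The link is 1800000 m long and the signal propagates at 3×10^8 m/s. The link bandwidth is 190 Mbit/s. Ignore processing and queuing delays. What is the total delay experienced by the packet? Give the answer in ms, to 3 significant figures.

L = 8000 × 8 = 64000 bits.
Transmission delay = L/R = 64000 / 190000000 = 0.336842 ms.
Propagation delay = d/s = 1800000 m / 300000000 m/s = 6 ms.
Total = 6.34 ms.

6.34 ms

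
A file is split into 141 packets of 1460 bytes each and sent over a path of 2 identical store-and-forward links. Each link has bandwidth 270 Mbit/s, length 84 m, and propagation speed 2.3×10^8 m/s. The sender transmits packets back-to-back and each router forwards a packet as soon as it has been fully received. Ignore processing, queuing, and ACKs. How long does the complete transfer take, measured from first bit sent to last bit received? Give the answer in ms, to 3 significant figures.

6.14 ms

Per-hop transmission t_tx = L/R = 11680/270000000 = 0.0432593 ms.
Per-hop propagation t_prop = 84/2.3e+08 = 0.000365217 ms.
Pipeline fill: first packet needs 2·t_tx to clear all hops; remaining 140 packets each add one t_tx.
Total = (2+141-1)·t_tx + 2·t_prop = 142·0.0432593 + 2·0.000365217 = 6.14 ms.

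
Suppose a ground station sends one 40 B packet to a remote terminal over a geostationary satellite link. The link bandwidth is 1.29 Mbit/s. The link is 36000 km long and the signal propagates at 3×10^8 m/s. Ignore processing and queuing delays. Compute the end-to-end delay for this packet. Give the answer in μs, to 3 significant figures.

L = 40 × 8 = 320 bits.
Transmission delay = L/R = 320 / 1290000 = 248.062 μs.
Propagation delay = d/s = 36000000 m / 300000000 m/s = 120000 μs.
Total = 120000 μs.

120000 μs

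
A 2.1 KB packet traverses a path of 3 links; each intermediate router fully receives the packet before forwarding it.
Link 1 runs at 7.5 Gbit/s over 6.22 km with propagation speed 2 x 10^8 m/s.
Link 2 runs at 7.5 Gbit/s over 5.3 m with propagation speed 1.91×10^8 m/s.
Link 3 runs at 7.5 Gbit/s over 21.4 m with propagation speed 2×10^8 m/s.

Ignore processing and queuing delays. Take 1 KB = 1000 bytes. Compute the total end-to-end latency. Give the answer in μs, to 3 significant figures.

L = 16800 bits.
Transmission delay per hop = L/R = 16800/7500000000 = 2.24 μs; 3 hops → 6.72 μs.
Propagation delays (d/s per hop): 31.1, 0.0277487, 0.107 μs; sum = 31.2347 μs.
End-to-end = 38.0 μs.

38.0 μs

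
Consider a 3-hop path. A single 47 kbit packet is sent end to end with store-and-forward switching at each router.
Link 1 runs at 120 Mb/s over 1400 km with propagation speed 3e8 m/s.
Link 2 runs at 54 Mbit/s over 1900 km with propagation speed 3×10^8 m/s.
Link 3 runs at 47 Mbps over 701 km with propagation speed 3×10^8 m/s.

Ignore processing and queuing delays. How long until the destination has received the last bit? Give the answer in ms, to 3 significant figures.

15.6 ms

L = 47000 bits.
Transmission delays (L/R per hop): 0.391667, 0.87037, 1 ms; sum = 2.26204 ms.
Propagation delays (d/s per hop): 4.66667, 6.33333, 2.33667 ms; sum = 13.3367 ms.
End-to-end = 15.6 ms.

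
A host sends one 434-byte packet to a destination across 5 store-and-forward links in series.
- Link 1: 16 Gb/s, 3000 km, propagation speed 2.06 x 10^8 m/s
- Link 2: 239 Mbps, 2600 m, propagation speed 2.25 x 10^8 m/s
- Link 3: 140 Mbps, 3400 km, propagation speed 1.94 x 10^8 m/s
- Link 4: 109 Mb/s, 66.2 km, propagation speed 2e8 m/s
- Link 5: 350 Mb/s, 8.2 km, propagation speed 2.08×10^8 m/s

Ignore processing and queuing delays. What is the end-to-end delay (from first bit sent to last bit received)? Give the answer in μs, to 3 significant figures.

L = 434 × 8 = 3472 bits.
Transmission delays (L/R per hop): 0.217, 14.5272, 24.8, 31.8532, 9.92 μs; sum = 81.3174 μs.
Propagation delays (d/s per hop): 14563.1, 11.5556, 17525.8, 331, 39.4231 μs; sum = 32470.9 μs.
End-to-end = 32600 μs.

32600 μs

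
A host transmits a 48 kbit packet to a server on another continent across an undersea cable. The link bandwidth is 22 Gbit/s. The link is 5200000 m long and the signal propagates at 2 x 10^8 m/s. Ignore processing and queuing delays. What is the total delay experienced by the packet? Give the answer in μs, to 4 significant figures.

26000 μs

L = 48000 bits.
Transmission delay = L/R = 48000 / 22000000000 = 2.18182 μs.
Propagation delay = d/s = 5200000 m / 200000000 m/s = 26000 μs.
Total = 26000 μs.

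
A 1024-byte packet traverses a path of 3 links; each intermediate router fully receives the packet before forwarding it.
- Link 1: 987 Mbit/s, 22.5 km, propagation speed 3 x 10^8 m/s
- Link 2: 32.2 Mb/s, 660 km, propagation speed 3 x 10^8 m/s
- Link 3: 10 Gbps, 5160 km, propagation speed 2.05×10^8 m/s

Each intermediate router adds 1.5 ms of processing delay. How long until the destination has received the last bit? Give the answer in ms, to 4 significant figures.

30.71 ms

L = 1024 × 8 = 8192 bits.
Transmission delays (L/R per hop): 0.0082999, 0.25441, 0.0008192 ms; sum = 0.263529 ms.
Propagation delays (d/s per hop): 0.075, 2.2, 25.1707 ms; sum = 27.4457 ms.
Processing at 2 router(s): 2 × 1.5 ms = 3 ms.
End-to-end = 30.71 ms.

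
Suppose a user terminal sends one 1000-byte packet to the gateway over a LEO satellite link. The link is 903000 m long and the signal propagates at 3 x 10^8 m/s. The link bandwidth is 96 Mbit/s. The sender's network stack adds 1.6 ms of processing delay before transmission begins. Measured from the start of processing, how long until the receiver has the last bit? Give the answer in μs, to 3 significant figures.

L = 1000 × 8 = 8000 bits.
Transmission delay = L/R = 8000 / 96000000 = 83.3333 μs.
Propagation delay = d/s = 903000 m / 300000000 m/s = 3010 μs.
Plus processing delay 1.6 ms = 1600 μs.
Total = 4690 μs.

4690 μs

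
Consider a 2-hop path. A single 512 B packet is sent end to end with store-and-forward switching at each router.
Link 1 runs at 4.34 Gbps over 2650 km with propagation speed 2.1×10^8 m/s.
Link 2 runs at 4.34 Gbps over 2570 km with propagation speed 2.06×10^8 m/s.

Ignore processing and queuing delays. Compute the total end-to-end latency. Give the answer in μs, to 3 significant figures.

25100 μs

L = 512 × 8 = 4096 bits.
Transmission delay per hop = L/R = 4096/4340000000 = 0.943779 μs; 2 hops → 1.88756 μs.
Propagation delays (d/s per hop): 12619, 12475.7 μs; sum = 25094.8 μs.
End-to-end = 25100 μs.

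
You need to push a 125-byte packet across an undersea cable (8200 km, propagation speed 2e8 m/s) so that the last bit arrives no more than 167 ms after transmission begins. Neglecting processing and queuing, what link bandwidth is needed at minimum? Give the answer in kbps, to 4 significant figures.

L = 1000 bits.
Propagation delay = 8200000 / 200000000 = 41 ms.
Transmission budget = 167 − 41 = 126 ms.
R ≥ L / t_tx = 1000 bits / 0.126 s = 7.937 kbps.

7.937 kbps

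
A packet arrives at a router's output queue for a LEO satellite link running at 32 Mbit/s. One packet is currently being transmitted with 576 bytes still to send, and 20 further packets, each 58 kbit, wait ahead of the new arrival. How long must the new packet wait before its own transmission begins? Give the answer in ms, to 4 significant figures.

36.39 ms

Each queued packet: L/R = 58000/32000000 = 1.8125 ms.
20 queued → 36.25 ms.
Plus remaining 4608 bits of current packet: 0.144 ms.
Queuing delay = 36.39 ms.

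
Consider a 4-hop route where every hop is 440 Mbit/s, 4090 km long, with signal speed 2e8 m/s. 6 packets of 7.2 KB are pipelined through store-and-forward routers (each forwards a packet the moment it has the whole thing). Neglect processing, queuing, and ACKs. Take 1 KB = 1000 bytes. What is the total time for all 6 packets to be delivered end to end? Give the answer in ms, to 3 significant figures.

Per-hop transmission t_tx = L/R = 57600/440000000 = 0.130909 ms.
Per-hop propagation t_prop = 4090000/200000000 = 20.45 ms.
Pipeline fill: first packet needs 4·t_tx to clear all hops; remaining 5 packets each add one t_tx.
Total = (4+6-1)·t_tx + 4·t_prop = 9·0.130909 + 4·20.45 = 83.0 ms.

83.0 ms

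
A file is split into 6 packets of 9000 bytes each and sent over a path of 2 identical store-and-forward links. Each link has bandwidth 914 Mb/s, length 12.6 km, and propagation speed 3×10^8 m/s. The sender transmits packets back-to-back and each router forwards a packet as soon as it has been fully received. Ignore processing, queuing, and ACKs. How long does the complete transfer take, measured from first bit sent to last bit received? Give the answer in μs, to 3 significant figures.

Per-hop transmission t_tx = L/R = 72000/914000000 = 78.7746 μs.
Per-hop propagation t_prop = 12600/300000000 = 42 μs.
Pipeline fill: first packet needs 2·t_tx to clear all hops; remaining 5 packets each add one t_tx.
Total = (2+6-1)·t_tx + 2·t_prop = 7·78.7746 + 2·42 = 635 μs.

635 μs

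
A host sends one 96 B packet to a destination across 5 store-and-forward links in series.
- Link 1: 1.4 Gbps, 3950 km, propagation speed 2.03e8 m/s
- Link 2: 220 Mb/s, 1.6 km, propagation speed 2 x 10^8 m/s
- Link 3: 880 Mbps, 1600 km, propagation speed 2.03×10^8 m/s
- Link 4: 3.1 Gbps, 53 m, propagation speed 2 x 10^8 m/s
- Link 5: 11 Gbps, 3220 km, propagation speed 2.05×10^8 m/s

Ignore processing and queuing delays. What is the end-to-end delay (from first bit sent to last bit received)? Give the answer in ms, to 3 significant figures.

43.1 ms

L = 96 × 8 = 768 bits.
Transmission delays (L/R per hop): 0.000548571, 0.00349091, 0.000872727, 0.000247742, 6.98182e-05 ms; sum = 0.00522977 ms.
Propagation delays (d/s per hop): 19.4581, 0.008, 7.88177, 0.000265, 15.7073 ms; sum = 43.0555 ms.
End-to-end = 43.1 ms.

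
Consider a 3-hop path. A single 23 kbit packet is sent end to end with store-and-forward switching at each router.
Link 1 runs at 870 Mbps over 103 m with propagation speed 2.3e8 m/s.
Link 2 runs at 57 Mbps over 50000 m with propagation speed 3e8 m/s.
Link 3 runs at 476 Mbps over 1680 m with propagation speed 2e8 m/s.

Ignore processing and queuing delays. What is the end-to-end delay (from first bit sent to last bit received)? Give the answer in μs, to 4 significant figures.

653.8 μs

L = 23000 bits.
Transmission delays (L/R per hop): 26.4368, 403.509, 48.3193 μs; sum = 478.265 μs.
Propagation delays (d/s per hop): 0.447826, 166.667, 8.4 μs; sum = 175.514 μs.
End-to-end = 653.8 μs.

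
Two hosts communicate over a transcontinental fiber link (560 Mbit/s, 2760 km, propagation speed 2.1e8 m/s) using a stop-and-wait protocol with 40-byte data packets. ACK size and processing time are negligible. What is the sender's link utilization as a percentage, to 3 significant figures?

t_tx = L/R = 320/560000000 = 5.71429e-07 s.
t_prop = 2760000/210000000 = 0.0131429 s; RTT = 0.0262857 s.
Cycle = t_tx + RTT = 0.0262863 s.
Utilization = t_tx / cycle = 5.71429e-07/0.0262863 = 0.00217 %.

0.00217 %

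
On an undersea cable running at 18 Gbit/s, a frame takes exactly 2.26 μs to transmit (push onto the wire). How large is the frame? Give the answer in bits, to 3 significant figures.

L = R × t_tx = 18000000000 b/s × 2.26e-06 s = 40680 bits.

40700 bits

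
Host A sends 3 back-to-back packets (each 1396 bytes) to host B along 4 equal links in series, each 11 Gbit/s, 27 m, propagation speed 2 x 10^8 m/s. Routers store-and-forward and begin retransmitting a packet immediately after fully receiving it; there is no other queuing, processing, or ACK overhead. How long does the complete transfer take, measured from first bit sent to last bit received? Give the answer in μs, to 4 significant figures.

6.632 μs

Per-hop transmission t_tx = L/R = 11168/11000000000 = 1.01527 μs.
Per-hop propagation t_prop = 27/200000000 = 0.135 μs.
Pipeline fill: first packet needs 4·t_tx to clear all hops; remaining 2 packets each add one t_tx.
Total = (4+3-1)·t_tx + 4·t_prop = 6·1.01527 + 4·0.135 = 6.632 μs.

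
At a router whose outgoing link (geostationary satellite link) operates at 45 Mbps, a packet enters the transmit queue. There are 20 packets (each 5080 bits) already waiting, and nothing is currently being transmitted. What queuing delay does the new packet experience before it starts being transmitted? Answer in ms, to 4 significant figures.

2.258 ms

Each queued packet: L/R = 5080/45000000 = 0.112889 ms.
20 queued → 2.25778 ms.
Queuing delay = 2.258 ms.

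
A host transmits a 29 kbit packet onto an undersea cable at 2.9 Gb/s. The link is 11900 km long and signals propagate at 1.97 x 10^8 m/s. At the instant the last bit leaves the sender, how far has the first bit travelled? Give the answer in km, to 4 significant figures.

t_tx = L/R = 29000/2900000000 = 1e-05 s.
Distance = s × t_tx = 197000000 × 1e-05 = 1.970 km.

1.970 km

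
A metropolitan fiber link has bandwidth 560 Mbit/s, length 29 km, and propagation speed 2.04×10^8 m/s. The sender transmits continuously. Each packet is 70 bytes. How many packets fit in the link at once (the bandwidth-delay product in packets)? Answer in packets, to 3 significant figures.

Propagation delay = 29000 / 204000000 = 0.000142157 s.
BDP = R × t_prop = 560000000 × 0.000142157 = 79607.8 bits.
In packets of 560 bits: 142 packets.

142 packets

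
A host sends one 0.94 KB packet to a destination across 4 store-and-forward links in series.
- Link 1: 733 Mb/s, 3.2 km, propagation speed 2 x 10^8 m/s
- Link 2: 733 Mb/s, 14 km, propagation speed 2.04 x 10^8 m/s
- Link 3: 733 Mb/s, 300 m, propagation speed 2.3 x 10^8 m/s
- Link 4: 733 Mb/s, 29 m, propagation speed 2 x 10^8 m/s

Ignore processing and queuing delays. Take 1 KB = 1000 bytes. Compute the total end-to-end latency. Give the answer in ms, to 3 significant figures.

L = 7520 bits.
Transmission delay per hop = L/R = 7520/733000000 = 0.0102592 ms; 4 hops → 0.0410368 ms.
Propagation delays (d/s per hop): 0.016, 0.0686275, 0.00130435, 0.000145 ms; sum = 0.0860768 ms.
End-to-end = 0.127 ms.

0.127 ms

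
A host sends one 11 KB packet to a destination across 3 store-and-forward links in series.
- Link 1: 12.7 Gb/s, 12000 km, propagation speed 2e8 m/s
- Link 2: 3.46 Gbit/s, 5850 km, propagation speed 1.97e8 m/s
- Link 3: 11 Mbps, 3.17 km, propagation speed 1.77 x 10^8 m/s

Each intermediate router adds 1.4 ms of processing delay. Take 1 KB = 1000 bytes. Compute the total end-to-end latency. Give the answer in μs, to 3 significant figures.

101000 μs

L = 88000 bits.
Transmission delays (L/R per hop): 6.92913, 25.4335, 8000 μs; sum = 8032.36 μs.
Propagation delays (d/s per hop): 60000, 29695.4, 17.9096 μs; sum = 89713.3 μs.
Processing at 2 router(s): 2 × 1.4 ms = 2800 μs.
End-to-end = 101000 μs.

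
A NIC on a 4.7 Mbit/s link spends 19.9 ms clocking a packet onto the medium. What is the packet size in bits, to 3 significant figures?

93500 bits

L = R × t_tx = 4700000 b/s × 0.0199 s = 93530 bits.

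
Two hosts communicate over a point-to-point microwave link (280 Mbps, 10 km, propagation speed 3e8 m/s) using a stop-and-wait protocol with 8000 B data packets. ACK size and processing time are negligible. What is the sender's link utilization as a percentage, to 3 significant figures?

t_tx = L/R = 64000/280000000 = 0.000228571 s.
t_prop = 10000/300000000 = 3.33333e-05 s; RTT = 6.66667e-05 s.
Cycle = t_tx + RTT = 0.000295238 s.
Utilization = t_tx / cycle = 0.000228571/0.000295238 = 77.4 %.

77.4 %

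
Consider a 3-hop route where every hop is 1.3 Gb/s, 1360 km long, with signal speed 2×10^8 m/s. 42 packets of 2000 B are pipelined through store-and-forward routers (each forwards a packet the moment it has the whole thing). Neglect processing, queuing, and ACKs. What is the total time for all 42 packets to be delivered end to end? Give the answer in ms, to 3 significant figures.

20.9 ms

Per-hop transmission t_tx = L/R = 16000/1300000000 = 0.0123077 ms.
Per-hop propagation t_prop = 1360000/200000000 = 6.8 ms.
Pipeline fill: first packet needs 3·t_tx to clear all hops; remaining 41 packets each add one t_tx.
Total = (3+42-1)·t_tx + 3·t_prop = 44·0.0123077 + 3·6.8 = 20.9 ms.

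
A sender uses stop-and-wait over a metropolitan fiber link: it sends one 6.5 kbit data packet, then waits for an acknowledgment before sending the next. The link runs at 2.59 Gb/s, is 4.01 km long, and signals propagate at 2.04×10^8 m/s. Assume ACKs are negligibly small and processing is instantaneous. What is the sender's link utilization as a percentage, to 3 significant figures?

6.00 %

t_tx = L/R = 6500/2590000000 = 2.50965e-06 s.
t_prop = 4010/204000000 = 1.96569e-05 s; RTT = 3.93137e-05 s.
Cycle = t_tx + RTT = 4.18234e-05 s.
Utilization = t_tx / cycle = 2.50965e-06/4.18234e-05 = 6.00 %.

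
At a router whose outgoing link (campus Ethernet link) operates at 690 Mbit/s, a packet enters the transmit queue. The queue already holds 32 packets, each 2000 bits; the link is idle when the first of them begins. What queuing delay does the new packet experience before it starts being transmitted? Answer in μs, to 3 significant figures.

Each queued packet: L/R = 2000/690000000 = 2.89855 μs.
32 queued → 92.7536 μs.
Queuing delay = 92.8 μs.

92.8 μs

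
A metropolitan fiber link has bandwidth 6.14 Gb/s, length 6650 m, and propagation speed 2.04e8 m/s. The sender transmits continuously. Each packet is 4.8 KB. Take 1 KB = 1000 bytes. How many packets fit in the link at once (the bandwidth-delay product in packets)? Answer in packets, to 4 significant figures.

5.212 packets

Propagation delay = 6650 / 204000000 = 3.2598e-05 s.
BDP = R × t_prop = 6140000000 × 3.2598e-05 = 200152 bits.
In packets of 38400 bits: 5.212 packets.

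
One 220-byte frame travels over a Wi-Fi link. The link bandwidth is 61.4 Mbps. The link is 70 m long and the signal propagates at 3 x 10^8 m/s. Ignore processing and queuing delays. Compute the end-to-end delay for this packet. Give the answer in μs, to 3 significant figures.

L = 220 × 8 = 1760 bits.
Transmission delay = L/R = 1760 / 61400000 = 28.6645 μs.
Propagation delay = d/s = 70 m / 300000000 m/s = 0.233333 μs.
Total = 28.9 μs.

28.9 μs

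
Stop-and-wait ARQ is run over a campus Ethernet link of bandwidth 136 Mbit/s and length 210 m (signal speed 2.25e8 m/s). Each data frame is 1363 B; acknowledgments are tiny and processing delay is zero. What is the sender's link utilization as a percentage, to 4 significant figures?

t_tx = L/R = 10904/136000000 = 8.01765e-05 s.
t_prop = 210/225000000 = 9.33333e-07 s; RTT = 1.86667e-06 s.
Cycle = t_tx + RTT = 8.20431e-05 s.
Utilization = t_tx / cycle = 8.01765e-05/8.20431e-05 = 97.72 %.

97.72 %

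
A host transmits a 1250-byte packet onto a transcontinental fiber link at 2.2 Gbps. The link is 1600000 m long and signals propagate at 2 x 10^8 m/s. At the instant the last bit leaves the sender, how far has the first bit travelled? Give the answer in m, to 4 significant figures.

t_tx = L/R = 10000/2200000000 = 4.54545e-06 s.
Distance = s × t_tx = 200000000 × 4.54545e-06 = 909.1 m.

909.1 m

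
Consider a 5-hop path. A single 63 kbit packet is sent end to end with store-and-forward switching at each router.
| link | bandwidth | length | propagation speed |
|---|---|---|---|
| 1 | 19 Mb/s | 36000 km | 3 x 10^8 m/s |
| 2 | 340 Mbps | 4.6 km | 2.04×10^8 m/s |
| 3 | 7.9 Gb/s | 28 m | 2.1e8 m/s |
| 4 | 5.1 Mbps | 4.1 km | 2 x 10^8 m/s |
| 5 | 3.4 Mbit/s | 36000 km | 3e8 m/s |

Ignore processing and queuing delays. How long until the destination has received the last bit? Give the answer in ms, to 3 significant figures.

L = 63000 bits.
Transmission delays (L/R per hop): 3.31579, 0.185294, 0.00797468, 12.3529, 18.5294 ms; sum = 34.3914 ms.
Propagation delays (d/s per hop): 120, 0.022549, 0.000133333, 0.0205, 120 ms; sum = 240.043 ms.
End-to-end = 274 ms.

274 ms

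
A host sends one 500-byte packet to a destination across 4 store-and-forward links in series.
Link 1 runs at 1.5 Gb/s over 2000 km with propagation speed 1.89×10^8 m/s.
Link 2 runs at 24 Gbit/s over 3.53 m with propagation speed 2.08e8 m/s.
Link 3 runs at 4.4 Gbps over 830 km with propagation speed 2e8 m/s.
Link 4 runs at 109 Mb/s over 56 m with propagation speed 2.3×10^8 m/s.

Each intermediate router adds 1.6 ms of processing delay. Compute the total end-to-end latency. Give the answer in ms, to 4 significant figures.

19.57 ms

L = 500 × 8 = 4000 bits.
Transmission delays (L/R per hop): 0.00266667, 0.000166667, 0.000909091, 0.0366972 ms; sum = 0.0404397 ms.
Propagation delays (d/s per hop): 10.582, 1.69712e-05, 4.15, 0.000243478 ms; sum = 14.7323 ms.
Processing at 3 router(s): 3 × 1.6 ms = 4.8 ms.
End-to-end = 19.57 ms.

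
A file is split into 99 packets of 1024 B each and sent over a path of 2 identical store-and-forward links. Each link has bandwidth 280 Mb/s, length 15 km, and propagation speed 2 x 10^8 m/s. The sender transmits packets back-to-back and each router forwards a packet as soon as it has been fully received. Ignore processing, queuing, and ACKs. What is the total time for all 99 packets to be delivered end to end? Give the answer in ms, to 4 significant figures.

Per-hop transmission t_tx = L/R = 8192/280000000 = 0.0292571 ms.
Per-hop propagation t_prop = 15000/200000000 = 0.075 ms.
Pipeline fill: first packet needs 2·t_tx to clear all hops; remaining 98 packets each add one t_tx.
Total = (2+99-1)·t_tx + 2·t_prop = 100·0.0292571 + 2·0.075 = 3.076 ms.

3.076 ms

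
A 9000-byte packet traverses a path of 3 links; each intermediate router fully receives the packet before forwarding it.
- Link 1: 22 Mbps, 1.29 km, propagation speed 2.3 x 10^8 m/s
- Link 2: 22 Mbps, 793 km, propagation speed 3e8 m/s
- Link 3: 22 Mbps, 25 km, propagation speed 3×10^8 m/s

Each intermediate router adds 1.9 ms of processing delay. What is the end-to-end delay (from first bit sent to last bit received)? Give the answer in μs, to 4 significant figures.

L = 9000 × 8 = 72000 bits.
Transmission delay per hop = L/R = 72000/22000000 = 3272.73 μs; 3 hops → 9818.18 μs.
Propagation delays (d/s per hop): 5.6087, 2643.33, 83.3333 μs; sum = 2732.28 μs.
Processing at 2 router(s): 2 × 1.9 ms = 3800 μs.
End-to-end = 16350 μs.

16350 μs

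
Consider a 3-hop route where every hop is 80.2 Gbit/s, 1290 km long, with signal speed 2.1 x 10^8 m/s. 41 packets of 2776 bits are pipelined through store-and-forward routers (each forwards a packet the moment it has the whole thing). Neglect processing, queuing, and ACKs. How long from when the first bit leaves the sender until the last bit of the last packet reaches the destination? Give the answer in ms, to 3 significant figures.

18.4 ms

Per-hop transmission t_tx = L/R = 2776/80200000000 = 3.46135e-05 ms.
Per-hop propagation t_prop = 1290000/210000000 = 6.14286 ms.
Pipeline fill: first packet needs 3·t_tx to clear all hops; remaining 40 packets each add one t_tx.
Total = (3+41-1)·t_tx + 3·t_prop = 43·3.46135e-05 + 3·6.14286 = 18.4 ms.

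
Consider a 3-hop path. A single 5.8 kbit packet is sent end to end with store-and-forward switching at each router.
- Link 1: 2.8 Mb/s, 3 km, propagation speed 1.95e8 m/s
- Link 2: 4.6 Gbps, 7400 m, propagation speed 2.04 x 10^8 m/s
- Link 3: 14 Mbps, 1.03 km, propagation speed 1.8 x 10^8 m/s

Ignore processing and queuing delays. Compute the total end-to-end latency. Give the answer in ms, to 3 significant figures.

2.54 ms

L = 5800 bits.
Transmission delays (L/R per hop): 2.07143, 0.00126087, 0.414286 ms; sum = 2.48698 ms.
Propagation delays (d/s per hop): 0.0153846, 0.0362745, 0.00572222 ms; sum = 0.0573813 ms.
End-to-end = 2.54 ms.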